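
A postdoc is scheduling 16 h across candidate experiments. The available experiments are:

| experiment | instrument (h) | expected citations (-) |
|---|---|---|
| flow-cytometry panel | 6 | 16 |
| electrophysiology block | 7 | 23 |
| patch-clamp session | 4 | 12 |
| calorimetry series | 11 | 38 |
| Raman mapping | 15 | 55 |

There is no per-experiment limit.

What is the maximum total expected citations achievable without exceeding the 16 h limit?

Raman mapping uses 15 of the 16 h and totals 55.
That's the maximum — no swap from here does better than 55.

55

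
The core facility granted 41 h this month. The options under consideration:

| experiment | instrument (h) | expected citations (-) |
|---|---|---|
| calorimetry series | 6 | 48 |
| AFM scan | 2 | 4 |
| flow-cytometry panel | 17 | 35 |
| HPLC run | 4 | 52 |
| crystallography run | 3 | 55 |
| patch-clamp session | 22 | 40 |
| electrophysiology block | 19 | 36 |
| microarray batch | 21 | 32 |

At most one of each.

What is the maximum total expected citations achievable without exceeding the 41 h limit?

199

Ranking by ratio (expected citations/h): crystallography run 18.33, HPLC run 13.00, calorimetry series 8.00, flow-cytometry panel 2.06.
Taking the top-ratio experiments first gives calorimetry series + AFM scan + flow-cytometry panel + HPLC run + crystallography run for 194 (32 h).
Dropping flow-cytometry panel frees 17 h; slotting in patch-clamp session (22 h) lifts the total to 199 at 37 h.
The closest alternative, calorimetry series + HPLC run + crystallography run + patch-clamp session, reaches only 195.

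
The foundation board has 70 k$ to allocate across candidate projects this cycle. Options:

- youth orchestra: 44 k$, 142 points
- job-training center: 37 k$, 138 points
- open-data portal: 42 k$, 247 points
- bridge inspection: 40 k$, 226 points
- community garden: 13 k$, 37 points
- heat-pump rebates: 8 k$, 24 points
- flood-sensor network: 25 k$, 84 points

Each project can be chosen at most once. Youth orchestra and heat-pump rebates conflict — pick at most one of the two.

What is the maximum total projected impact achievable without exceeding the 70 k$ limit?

331

Ranking by ratio (projected impact/k$): open-data portal 5.88, bridge inspection 5.65, job-training center 3.73.
The ratio ordering already packs tightly: open-data portal + flood-sensor network, 67 k$, 331.
The spare 3 k$ is too small for any remaining project, and no feasible exchange beats 331.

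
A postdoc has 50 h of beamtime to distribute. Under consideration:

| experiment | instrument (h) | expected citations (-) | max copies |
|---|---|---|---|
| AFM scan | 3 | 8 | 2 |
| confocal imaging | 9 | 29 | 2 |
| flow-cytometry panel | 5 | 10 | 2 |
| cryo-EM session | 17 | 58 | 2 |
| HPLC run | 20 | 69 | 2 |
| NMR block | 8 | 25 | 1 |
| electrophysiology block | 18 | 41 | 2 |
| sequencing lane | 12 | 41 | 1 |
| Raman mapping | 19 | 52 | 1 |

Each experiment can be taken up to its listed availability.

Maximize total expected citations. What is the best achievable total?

168

Density check — HPLC run 3.45, sequencing lane 3.42, cryo-EM session 3.41 are the best per h.
Taking the top-ratio experiments first gives confocal imaging + 2×HPLC run for 167 (49 h).
Dropping confocal imaging and HPLC run frees 29 h; slotting in cryo-EM session + sequencing lane (29 h) lifts the total to 168 at 49 h.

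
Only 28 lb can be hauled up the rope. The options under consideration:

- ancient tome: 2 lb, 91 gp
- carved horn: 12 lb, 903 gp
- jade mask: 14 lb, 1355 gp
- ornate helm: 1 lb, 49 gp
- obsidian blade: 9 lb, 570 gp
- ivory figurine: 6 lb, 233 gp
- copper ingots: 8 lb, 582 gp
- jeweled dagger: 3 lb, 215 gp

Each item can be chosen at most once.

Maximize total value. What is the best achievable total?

2349

The ratio heuristic lands on carved horn + jade mask + ornate helm (2307) but leaves 1 lb idle.
Replace ornate helm with ancient tome: the trade gains 42 net, giving 2349 at 28 lb.
The closest alternative, carved horn + jade mask + ornate helm, reaches only 2307.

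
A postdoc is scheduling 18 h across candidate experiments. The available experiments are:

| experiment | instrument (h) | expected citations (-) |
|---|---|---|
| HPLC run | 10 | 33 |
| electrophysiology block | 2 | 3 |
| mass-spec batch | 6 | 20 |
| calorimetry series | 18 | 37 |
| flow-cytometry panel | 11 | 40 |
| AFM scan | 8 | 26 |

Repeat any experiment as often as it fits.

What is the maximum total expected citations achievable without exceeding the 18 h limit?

Taking 3×mass-spec batch: 18 h used, 60 in expected citations.
Nothing else within 18 h beats 60.

60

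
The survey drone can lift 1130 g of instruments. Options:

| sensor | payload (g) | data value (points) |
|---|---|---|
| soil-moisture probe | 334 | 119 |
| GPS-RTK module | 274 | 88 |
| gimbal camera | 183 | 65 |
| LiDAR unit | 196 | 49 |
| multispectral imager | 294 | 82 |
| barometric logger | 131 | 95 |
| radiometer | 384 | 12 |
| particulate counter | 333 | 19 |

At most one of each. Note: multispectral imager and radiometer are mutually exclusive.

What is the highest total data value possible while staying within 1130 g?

416

Best packing: soil-moisture probe + GPS-RTK module + gimbal camera + LiDAR unit + barometric logger — 1118 g, 416 total.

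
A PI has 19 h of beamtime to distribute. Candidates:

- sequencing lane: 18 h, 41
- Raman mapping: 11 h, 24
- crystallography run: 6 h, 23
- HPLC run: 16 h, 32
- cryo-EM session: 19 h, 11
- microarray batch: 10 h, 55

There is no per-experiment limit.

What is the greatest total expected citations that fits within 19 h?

Density check — microarray batch 5.50, crystallography run 3.83, sequencing lane 2.28, Raman mapping 2.18 are the best per h.
Taking crystallography run + microarray batch: 16 h used, 78 in expected citations.
Every other selection either busts 19 h or fails to beat 78.

78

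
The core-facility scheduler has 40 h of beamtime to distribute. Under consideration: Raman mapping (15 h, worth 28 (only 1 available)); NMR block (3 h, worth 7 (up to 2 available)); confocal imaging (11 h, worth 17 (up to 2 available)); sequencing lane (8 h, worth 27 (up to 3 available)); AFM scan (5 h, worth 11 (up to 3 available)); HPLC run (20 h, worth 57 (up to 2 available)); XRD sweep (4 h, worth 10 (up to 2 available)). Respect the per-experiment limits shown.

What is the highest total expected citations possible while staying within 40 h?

Greedy by ratio would take 2×NMR block + 3×sequencing lane + 2×XRD sweep: 38 h used, total 115.
Replace 2×NMR block and sequencing lane and XRD sweep with HPLC run: the trade gains 6 net, giving 121 at 40 h.
That's the maximum — no swap from here does better than 121.

121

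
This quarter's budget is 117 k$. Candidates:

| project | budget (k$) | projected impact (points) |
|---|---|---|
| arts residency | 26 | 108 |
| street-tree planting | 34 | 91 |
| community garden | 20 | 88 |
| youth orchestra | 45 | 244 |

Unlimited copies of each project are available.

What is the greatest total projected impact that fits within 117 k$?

Taking the top-ratio projects first gives community garden + 2×youth orchestra for 576 (110 k$).
Dropping community garden frees 20 k$; slotting in arts residency (26 k$) lifts the total to 596 at 116 k$.
No other feasible combination exceeds 596.

596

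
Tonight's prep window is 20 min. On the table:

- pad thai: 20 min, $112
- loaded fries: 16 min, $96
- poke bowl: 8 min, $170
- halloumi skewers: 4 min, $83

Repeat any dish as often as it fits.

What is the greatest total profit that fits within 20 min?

The ratio ordering already packs tightly: 2×poke bowl + halloumi skewers, 20 min, 423.

423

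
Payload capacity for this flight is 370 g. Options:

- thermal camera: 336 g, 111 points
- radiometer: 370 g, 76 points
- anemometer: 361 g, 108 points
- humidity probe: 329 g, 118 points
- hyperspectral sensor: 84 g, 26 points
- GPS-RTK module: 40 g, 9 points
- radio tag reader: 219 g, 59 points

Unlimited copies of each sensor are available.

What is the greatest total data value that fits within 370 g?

The ratio ordering already packs tightly: humidity probe + GPS-RTK module, 369 g, 127.
Every other selection either busts 370 g or fails to beat 127.

127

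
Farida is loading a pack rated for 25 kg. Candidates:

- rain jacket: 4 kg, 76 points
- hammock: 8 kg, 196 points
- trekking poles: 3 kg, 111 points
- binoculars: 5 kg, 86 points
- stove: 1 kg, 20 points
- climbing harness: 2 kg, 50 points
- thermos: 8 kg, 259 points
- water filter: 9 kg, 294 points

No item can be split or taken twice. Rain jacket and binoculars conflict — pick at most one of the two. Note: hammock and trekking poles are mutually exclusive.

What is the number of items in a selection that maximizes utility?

5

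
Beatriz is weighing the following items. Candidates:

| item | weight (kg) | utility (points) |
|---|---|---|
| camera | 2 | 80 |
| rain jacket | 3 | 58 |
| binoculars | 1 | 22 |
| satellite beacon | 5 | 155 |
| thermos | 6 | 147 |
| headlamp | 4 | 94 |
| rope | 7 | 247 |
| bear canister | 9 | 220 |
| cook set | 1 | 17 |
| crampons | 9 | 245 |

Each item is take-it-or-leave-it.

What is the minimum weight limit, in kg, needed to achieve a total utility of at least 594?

Need the lightest bundle worth ≥ 594.
camera + binoculars + satellite beacon + headlamp + rope: 598 utility at 19 kg.
Any bundle with less than 19 kg falls short of 594.

19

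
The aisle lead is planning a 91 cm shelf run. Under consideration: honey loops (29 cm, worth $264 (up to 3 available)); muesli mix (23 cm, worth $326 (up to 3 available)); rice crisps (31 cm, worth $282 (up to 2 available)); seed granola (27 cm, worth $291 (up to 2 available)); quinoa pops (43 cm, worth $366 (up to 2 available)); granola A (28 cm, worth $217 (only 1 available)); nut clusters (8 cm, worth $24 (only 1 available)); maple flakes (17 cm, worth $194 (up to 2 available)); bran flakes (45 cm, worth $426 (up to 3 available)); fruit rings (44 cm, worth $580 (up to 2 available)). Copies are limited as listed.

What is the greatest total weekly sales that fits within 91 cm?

1232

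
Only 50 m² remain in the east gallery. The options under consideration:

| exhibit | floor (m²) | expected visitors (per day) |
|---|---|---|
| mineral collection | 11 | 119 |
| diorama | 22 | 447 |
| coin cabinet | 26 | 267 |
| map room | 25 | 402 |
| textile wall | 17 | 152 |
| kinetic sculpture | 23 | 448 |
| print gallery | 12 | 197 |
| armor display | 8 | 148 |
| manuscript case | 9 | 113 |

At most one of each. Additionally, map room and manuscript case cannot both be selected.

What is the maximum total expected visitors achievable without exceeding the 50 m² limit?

895

The ratio ordering already packs tightly: diorama + kinetic sculpture, 45 m², 895.
The closest alternative, map room + kinetic sculpture, reaches only 850.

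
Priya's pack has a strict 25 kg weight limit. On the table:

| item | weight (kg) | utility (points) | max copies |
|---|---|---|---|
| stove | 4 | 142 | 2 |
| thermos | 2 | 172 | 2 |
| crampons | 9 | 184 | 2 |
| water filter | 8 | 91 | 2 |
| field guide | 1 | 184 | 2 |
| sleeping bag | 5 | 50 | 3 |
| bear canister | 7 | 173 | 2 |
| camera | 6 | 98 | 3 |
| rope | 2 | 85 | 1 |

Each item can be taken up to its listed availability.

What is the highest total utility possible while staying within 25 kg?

1265

The ratio heuristic lands on 2×stove + 2×thermos + 2×field guide + bear canister + rope (1254) but leaves 2 kg idle.
Dropping bear canister frees 7 kg; slotting in crampons (9 kg) lifts the total to 1265 at 25 kg.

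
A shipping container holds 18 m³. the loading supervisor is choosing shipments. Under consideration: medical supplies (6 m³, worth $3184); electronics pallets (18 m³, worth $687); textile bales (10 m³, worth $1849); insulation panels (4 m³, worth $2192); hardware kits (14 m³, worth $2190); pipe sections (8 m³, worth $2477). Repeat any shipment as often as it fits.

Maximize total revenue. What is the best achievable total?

The ratio heuristic lands on 4×insulation panels (8768) but leaves 2 m³ idle.
Dropping insulation panels frees 4 m³; slotting in medical supplies (6 m³) lifts the total to 9760 at 18 m³.
Every other selection either busts 18 m³ or fails to beat 9760.

9760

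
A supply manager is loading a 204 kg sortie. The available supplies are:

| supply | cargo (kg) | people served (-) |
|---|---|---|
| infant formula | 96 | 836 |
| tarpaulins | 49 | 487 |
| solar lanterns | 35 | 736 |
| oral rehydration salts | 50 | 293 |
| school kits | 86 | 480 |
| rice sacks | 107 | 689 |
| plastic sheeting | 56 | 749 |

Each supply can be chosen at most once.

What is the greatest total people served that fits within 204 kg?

The ratio heuristic lands on tarpaulins + solar lanterns + oral rehydration salts + plastic sheeting (2265) but leaves 14 kg idle.
Replace tarpaulins and oral rehydration salts with infant formula: the trade gains 56 net, giving 2321 at 187 kg.
Next best is tarpaulins + solar lanterns + oral rehydration salts + plastic sheeting at 2265 (190 kg) — short by 56.

2321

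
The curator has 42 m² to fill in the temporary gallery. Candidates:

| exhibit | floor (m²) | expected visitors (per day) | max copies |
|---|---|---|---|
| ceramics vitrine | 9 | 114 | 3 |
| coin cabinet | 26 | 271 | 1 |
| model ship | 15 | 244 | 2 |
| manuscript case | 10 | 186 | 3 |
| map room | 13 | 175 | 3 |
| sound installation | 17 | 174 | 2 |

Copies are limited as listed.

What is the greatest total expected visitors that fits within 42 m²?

674

Taking the top-ratio exhibits first gives ceramics vitrine + 3×manuscript case for 672 (39 m²).
The 29 m² tied up in ceramics vitrine and 2×manuscript case is better spent on 2×model ship — total rises to 674 (40 m²).
No other feasible combination exceeds 674.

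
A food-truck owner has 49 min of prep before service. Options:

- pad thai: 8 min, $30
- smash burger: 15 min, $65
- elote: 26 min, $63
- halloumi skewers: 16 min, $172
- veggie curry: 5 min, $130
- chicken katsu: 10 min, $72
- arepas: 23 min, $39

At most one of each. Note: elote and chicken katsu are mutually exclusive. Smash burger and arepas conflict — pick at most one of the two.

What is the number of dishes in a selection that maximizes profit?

Optimal total is 439.
For example smash burger + halloumi skewers + veggie curry + chicken katsu achieves it, using 46 min.
Any selection reaching 439 contains exactly 4 dishes.

4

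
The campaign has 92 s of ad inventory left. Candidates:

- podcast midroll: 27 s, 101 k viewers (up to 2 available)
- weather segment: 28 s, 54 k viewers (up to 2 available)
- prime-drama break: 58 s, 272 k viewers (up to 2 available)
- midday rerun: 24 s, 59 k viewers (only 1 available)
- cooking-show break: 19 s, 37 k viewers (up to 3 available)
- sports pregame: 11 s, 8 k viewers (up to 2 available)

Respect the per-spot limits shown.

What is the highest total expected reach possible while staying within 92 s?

373

Ranking by ratio (expected reach/s): prime-drama break 4.69, podcast midroll 3.74, midday rerun 2.46, cooking-show break 1.95.
Best packing: podcast midroll + prime-drama break — 85 s, 373 total.
That's the maximum — no swap from here does better than 373.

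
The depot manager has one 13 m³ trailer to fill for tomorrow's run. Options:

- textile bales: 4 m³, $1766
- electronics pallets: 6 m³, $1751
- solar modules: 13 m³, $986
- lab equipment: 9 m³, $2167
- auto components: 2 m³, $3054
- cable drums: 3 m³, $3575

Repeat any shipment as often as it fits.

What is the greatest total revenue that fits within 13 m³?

Density check — auto components 1527.00, cable drums 1191.67, textile bales 441.50, electronics pallets 291.83 are the best per m³.
Taking the top-ratio shipments first gives 6×auto components for 18324 (12 m³).
Replace auto components with cable drums: the trade gains 521 net, giving 18845 at 13 m³.
Every other selection either busts 13 m³ or fails to beat 18845.

18845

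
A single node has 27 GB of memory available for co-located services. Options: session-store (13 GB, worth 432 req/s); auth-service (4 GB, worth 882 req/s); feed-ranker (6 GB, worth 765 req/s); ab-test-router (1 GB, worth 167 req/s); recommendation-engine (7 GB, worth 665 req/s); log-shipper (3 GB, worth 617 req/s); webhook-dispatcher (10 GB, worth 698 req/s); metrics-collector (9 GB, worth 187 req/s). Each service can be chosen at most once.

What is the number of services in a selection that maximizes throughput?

The maximum throughput within 27 GB is 3129.
For example auth-service + feed-ranker + ab-test-router + log-shipper + webhook-dispatcher achieves it, using 24 GB.
All optima have 5 services.

5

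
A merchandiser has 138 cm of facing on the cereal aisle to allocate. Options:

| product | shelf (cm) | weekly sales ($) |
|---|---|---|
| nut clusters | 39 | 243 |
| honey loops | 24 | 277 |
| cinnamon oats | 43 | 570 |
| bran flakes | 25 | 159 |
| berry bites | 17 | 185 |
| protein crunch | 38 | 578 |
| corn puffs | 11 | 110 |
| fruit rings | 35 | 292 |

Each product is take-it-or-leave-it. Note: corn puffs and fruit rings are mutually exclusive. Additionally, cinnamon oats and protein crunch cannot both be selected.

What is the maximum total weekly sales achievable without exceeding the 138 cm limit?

1393

Ranking by ratio (weekly sales/cm): protein crunch 15.21, cinnamon oats 13.26, honey loops 11.54.
Taking nut clusters + honey loops + berry bites + protein crunch + corn puffs: 129 cm used, 1393 in weekly sales.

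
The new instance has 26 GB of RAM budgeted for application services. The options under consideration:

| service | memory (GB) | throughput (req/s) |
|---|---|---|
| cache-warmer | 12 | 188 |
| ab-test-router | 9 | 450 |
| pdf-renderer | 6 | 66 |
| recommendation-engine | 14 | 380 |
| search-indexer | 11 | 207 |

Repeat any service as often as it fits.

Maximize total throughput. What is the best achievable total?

966

Taking 2×ab-test-router + pdf-renderer: 24 GB used, 966 in throughput.
Every other selection either busts 26 GB or fails to beat 966.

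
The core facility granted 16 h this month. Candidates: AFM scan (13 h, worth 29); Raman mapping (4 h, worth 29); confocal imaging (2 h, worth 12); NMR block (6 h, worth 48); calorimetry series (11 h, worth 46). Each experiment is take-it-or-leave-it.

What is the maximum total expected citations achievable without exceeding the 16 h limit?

89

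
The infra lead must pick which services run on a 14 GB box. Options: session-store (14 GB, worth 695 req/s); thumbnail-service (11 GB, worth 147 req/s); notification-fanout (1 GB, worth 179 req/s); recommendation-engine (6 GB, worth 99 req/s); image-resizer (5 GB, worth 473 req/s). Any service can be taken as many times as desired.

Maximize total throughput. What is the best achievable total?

2506

Best packing: 14×notification-fanout — 14 GB, 2506 total.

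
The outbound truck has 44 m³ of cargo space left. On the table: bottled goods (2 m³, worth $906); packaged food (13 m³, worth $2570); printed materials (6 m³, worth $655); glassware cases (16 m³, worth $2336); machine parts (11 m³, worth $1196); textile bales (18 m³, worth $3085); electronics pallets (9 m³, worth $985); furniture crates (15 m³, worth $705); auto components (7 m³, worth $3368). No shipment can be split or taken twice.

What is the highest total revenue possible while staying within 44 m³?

9929

Bottled goods + packaged food + textile bales + auto components uses 40 of the 44 m³ and totals 9929.
That's the maximum — no swap from here does better than 9929.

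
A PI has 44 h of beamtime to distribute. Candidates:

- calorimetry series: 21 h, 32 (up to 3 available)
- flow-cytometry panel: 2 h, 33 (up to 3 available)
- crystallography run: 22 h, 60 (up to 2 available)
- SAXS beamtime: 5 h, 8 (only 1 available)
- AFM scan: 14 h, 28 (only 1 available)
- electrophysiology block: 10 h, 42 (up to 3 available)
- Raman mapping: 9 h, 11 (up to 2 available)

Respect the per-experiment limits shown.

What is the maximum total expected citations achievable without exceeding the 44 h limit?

233

By expected citations per h: flow-cytometry panel 16.50, electrophysiology block 4.20, crystallography run 2.73 lead.
3×flow-cytometry panel + SAXS beamtime + 3×electrophysiology block uses 41 of the 44 h and totals 233.
Nothing else within 44 h beats 233.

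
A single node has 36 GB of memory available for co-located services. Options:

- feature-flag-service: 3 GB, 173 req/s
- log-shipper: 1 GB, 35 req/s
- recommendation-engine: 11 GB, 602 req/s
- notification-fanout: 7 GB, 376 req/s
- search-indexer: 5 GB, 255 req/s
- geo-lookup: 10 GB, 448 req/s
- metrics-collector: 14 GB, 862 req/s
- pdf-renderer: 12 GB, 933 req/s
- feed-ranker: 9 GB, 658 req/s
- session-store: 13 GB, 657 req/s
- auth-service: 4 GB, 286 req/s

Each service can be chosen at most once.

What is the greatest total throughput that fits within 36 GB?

2488

Greedy by ratio would take feature-flag-service + log-shipper + notification-fanout + pdf-renderer + feed-ranker + auth-service: 36 GB used, total 2461.
Replace feature-flag-service and notification-fanout and auth-service with metrics-collector: the trade gains 27 net, giving 2488 at 36 GB.
The closest alternative, recommendation-engine + pdf-renderer + feed-ranker + auth-service, reaches only 2479.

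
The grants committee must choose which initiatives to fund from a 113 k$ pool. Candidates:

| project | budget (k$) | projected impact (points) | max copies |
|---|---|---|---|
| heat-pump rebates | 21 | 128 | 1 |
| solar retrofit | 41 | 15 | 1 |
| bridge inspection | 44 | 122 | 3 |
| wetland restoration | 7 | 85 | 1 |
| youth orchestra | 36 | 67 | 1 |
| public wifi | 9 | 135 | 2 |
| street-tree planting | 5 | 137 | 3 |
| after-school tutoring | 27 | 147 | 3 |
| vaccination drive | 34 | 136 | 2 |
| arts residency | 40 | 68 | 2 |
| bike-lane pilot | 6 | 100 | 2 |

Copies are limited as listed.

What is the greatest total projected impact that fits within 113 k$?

A density-first pass picks heat-pump rebates + wetland restoration + 2×public wifi + 3×street-tree planting + after-school tutoring + 2×bike-lane pilot — 1241 at 100 k$.
Replace heat-pump rebates with after-school tutoring: the trade gains 19 net, giving 1260 at 106 k$.
No other feasible combination exceeds 1260.

1260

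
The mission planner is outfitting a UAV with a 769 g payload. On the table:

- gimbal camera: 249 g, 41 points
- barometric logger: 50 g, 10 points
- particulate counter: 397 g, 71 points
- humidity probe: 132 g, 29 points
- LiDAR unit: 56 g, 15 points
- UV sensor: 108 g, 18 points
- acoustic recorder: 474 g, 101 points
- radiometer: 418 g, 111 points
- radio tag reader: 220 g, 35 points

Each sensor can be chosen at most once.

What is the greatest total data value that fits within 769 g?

Taking barometric logger + humidity probe + LiDAR unit + UV sensor + radiometer: 764 g used, 183 in data value.
Runner-up humidity probe + LiDAR unit + UV sensor + radiometer tops out at 173.

183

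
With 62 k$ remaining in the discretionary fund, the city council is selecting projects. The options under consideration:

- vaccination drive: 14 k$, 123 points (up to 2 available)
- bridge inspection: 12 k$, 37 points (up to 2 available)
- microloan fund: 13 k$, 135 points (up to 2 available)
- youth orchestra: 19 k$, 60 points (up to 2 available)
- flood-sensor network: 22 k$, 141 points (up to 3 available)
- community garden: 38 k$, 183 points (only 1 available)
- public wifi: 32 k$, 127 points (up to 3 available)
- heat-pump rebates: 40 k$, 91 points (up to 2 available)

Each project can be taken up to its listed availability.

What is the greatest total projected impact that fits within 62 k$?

534

By projected impact per k$: microloan fund 10.38, vaccination drive 8.79, flood-sensor network 6.41, community garden 4.82 lead.
Filling by ratio: 2×vaccination drive + 2×microloan fund for 516, with 8 k$ left unused.
The 14 k$ tied up in vaccination drive is better spent on flood-sensor network — total rises to 534 (62 k$).
That's the maximum — no swap from here does better than 534.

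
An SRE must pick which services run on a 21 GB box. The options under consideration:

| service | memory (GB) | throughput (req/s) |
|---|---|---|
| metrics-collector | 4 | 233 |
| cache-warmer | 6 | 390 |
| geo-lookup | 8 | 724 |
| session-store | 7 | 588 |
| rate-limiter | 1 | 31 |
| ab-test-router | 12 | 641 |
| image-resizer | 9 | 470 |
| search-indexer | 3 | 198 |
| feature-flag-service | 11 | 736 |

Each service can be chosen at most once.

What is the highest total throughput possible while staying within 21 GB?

Greedy by ratio would take geo-lookup + session-store + rate-limiter + search-indexer: 19 GB used, total 1541.
The 4 GB tied up in rate-limiter and search-indexer is better spent on cache-warmer — total rises to 1702 (21 GB).
No other feasible combination exceeds 1702.

1702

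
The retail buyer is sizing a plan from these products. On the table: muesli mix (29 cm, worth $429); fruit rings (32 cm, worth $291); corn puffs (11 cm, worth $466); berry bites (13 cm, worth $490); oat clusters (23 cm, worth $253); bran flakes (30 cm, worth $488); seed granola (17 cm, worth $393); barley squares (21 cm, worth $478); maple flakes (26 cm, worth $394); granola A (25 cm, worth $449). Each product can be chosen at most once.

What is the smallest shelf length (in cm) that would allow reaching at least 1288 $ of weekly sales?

41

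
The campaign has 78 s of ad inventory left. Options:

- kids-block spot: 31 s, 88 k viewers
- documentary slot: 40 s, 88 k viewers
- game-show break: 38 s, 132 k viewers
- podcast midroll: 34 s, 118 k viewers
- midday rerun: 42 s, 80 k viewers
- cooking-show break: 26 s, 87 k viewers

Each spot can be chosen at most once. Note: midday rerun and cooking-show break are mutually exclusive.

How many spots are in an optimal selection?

Optimal total is 250.
For example game-show break + podcast midroll achieves it, using 72 s.
Any selection reaching 250 contains exactly 2 spots.

2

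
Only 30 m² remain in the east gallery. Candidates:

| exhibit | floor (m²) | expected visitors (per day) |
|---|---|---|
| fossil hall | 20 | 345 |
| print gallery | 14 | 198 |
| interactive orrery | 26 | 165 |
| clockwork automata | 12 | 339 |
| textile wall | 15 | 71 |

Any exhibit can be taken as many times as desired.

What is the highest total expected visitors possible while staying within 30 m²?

2×clockwork automata uses 24 of the 30 m² and totals 678.
Nothing else within 30 m² beats 678.

678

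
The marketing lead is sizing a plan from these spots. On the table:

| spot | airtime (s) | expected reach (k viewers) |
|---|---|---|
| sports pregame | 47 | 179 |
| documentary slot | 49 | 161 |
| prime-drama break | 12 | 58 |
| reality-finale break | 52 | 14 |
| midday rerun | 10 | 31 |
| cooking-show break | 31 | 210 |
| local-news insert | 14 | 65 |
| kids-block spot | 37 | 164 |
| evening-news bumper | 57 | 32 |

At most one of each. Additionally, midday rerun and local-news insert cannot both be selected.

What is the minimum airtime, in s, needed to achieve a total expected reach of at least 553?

115

Look for the lowest-airtime combination reaching 553.
sports pregame + cooking-show break + kids-block spot: 553 expected reach at 115 s.
Below 115 s the best achievable stays under 553.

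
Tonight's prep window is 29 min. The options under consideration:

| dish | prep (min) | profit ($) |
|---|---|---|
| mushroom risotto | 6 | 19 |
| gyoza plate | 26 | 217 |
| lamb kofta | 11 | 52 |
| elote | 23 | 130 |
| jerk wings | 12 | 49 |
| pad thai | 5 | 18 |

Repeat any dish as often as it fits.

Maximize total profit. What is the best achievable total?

The ratio ordering already packs tightly: gyoza plate, 26 min, 217.
That's the maximum — no swap from here does better than 217.

217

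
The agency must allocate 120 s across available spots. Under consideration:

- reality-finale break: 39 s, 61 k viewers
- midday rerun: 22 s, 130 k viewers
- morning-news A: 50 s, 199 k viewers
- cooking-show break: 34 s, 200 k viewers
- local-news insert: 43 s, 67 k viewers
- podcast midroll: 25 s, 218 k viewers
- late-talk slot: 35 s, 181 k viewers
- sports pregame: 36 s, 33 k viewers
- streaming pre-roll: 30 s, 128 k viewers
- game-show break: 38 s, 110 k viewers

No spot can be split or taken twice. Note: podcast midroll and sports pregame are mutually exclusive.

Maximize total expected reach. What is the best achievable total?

729

Taking midday rerun + cooking-show break + podcast midroll + late-talk slot: 116 s used, 729 in expected reach.
No other feasible combination exceeds 729.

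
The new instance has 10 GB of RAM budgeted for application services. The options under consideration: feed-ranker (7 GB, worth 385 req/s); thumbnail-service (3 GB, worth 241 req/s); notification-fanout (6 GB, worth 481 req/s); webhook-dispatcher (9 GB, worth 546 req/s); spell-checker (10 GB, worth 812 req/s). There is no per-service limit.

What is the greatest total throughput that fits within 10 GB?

Spell-checker uses 10 of the 10 GB and totals 812.

812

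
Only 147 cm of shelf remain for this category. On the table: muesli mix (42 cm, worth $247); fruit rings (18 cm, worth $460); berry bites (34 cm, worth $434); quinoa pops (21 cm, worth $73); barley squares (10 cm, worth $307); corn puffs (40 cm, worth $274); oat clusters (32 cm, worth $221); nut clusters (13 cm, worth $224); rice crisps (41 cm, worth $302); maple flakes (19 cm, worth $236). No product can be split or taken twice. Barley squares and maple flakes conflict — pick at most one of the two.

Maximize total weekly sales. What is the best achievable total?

Best packing: fruit rings + berry bites + barley squares + corn puffs + oat clusters + nut clusters — 147 cm, 1920 total.

1920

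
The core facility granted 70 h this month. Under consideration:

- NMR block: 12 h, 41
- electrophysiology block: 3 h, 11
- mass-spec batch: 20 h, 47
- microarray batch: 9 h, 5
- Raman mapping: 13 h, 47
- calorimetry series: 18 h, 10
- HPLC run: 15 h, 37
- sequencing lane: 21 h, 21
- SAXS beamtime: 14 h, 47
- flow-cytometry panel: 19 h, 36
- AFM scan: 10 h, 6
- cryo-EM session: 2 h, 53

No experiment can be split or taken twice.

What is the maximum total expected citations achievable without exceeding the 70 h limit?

Taking the top-ratio experiments first gives NMR block + electrophysiology block + Raman mapping + HPLC run + SAXS beamtime + AFM scan + cryo-EM session for 242 (69 h).
The 25 h tied up in HPLC run and AFM scan is better spent on mass-spec batch — total rises to 246 (64 h).
Next best is electrophysiology block + mass-spec batch + Raman mapping + HPLC run + SAXS beamtime + cryo-EM session at 242 (67 h) — short by 4.

246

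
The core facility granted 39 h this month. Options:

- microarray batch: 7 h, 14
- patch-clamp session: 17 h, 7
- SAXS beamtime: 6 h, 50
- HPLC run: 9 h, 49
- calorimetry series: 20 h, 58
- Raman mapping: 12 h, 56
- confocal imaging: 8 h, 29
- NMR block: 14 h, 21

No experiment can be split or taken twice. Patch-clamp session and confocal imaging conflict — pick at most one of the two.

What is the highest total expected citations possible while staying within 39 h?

By expected citations per h: SAXS beamtime 8.33, HPLC run 5.44, Raman mapping 4.67 lead.
Taking SAXS beamtime + HPLC run + Raman mapping + confocal imaging: 35 h used, 184 in expected citations.
Every other selection either busts 39 h or breaks a pairing rule or fails to beat 184.

184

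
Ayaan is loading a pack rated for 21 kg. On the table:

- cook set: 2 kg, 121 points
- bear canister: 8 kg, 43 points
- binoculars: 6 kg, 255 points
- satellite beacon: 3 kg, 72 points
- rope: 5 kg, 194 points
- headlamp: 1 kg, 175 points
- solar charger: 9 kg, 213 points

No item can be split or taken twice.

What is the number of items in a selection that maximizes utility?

4

The maximum utility within 21 kg is 837.
binoculars + rope + headlamp + solar charger hits 837 at 21 kg.
Any selection reaching 837 contains exactly 4 items.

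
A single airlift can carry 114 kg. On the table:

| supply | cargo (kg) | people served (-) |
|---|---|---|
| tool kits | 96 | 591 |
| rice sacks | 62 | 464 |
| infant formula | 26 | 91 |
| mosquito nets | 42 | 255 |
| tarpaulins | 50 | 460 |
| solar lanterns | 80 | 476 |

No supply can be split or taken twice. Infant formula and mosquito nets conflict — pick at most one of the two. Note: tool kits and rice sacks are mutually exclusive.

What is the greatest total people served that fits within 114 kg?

The ratio ordering already packs tightly: rice sacks + tarpaulins, 112 kg, 924.
Runner-up rice sacks + mosquito nets tops out at 719.

924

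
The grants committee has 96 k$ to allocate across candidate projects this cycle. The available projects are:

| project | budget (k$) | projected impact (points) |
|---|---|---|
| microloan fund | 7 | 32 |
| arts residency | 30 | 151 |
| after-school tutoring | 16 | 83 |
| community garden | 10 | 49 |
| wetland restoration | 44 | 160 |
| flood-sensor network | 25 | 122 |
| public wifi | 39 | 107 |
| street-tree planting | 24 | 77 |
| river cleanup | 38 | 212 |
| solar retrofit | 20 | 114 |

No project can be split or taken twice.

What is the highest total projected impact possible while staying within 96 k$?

Greedy by ratio would take microloan fund + after-school tutoring + community garden + river cleanup + solar retrofit: 91 k$ used, total 490.
The 26 k$ tied up in after-school tutoring and community garden is better spent on arts residency — total rises to 509 (95 k$).

509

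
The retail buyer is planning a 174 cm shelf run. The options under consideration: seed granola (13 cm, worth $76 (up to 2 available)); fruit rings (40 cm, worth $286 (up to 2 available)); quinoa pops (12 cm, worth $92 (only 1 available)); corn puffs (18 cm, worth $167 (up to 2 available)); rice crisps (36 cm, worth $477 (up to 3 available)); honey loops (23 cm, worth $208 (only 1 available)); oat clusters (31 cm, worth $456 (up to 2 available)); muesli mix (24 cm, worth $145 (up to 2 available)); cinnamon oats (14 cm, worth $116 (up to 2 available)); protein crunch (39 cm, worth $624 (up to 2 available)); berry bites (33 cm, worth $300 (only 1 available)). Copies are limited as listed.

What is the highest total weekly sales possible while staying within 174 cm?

2490

Taking the top-ratio products first gives corn puffs + 2×oat clusters + cinnamon oats + 2×protein crunch for 2443 (172 cm).
Replace corn puffs and cinnamon oats and protein crunch with 2×rice crisps: the trade gains 47 net, giving 2490 at 173 cm.
Every other selection either busts 174 cm or exceeds an availability limit or fails to beat 2490.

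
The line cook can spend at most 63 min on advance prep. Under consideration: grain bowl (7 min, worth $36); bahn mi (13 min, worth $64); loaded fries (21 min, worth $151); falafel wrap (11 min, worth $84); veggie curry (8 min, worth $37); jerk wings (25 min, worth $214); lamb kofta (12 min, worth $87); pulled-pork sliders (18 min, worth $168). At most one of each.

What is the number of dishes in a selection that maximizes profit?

4

Optimal total is 506.
One optimal bundle: veggie curry + jerk wings + lamb kofta + pulled-pork sliders (63 min).
Every optimal selection uses 4 dishes.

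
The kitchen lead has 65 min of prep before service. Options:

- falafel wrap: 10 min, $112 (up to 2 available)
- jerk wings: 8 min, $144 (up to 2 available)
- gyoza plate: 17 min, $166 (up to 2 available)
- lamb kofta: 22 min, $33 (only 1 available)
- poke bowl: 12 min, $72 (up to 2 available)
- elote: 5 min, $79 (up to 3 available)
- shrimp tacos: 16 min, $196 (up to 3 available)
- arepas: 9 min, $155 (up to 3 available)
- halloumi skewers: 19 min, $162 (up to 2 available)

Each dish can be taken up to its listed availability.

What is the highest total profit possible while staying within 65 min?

1031

Ranking by ratio (profit/min): jerk wings 18.00, arepas 17.22, elote 15.80.
Taking the top-ratio dishes first gives 2×jerk wings + 3×elote + 3×arepas for 990 (58 min).
The 9 min tied up in arepas is better spent on shrimp tacos — total rises to 1031 (65 min).
Every other selection either busts 65 min or exceeds an availability limit or fails to beat 1031.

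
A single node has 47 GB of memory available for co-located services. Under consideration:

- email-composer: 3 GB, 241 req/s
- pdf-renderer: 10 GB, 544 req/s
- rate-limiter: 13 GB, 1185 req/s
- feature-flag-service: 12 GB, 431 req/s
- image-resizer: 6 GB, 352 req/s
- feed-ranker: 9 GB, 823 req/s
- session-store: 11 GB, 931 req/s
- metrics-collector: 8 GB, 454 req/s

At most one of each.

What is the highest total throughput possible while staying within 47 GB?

Filling by ratio: email-composer + rate-limiter + image-resizer + feed-ranker + session-store for 3532, with 5 GB left unused.
The 3 GB tied up in email-composer is better spent on metrics-collector — total rises to 3745 (47 GB).

3745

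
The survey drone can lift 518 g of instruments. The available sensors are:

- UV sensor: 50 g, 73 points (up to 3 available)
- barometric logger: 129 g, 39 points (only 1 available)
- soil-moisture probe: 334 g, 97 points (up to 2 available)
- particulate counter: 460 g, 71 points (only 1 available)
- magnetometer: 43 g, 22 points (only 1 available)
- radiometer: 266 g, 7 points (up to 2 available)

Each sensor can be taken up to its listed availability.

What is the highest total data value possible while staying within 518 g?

316

The ratio heuristic lands on 3×UV sensor + barometric logger + magnetometer (280) but leaves 196 g idle.
The 172 g tied up in barometric logger and magnetometer is better spent on soil-moisture probe — total rises to 316 (484 g).
That's the maximum — no swap from here does better than 316.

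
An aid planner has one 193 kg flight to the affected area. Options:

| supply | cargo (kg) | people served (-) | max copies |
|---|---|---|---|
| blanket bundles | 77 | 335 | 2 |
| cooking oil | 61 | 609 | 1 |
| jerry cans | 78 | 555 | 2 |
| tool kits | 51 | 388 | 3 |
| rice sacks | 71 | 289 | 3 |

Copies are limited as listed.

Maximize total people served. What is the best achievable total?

1552

Ranking by ratio (people served/kg): cooking oil 9.98, tool kits 7.61, jerry cans 7.12.
Greedy by ratio would take cooking oil + 2×tool kits: 163 kg used, total 1385.
The 51 kg tied up in tool kits is better spent on jerry cans — total rises to 1552 (190 kg).
Nothing else within 193 kg beats 1552.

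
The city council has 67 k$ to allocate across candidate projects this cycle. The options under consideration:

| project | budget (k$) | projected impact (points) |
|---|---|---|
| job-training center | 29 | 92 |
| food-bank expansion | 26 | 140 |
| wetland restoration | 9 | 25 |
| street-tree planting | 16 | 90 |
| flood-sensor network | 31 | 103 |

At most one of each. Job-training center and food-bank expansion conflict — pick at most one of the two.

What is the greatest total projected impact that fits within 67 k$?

268

By projected impact per k$: street-tree planting 5.62, food-bank expansion 5.38, flood-sensor network 3.32, job-training center 3.17 lead.
The ratio heuristic lands on food-bank expansion + wetland restoration + street-tree planting (255) but leaves 16 k$ idle.
Dropping street-tree planting frees 16 k$; slotting in flood-sensor network (31 k$) lifts the total to 268 at 66 k$.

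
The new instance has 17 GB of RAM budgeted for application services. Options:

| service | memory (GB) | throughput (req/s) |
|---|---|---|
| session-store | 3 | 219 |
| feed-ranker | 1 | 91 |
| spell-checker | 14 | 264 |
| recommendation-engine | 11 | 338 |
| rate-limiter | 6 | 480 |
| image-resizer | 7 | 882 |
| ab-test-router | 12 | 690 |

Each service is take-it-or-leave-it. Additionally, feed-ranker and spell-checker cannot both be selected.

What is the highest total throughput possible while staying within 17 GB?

1672

Ranking by ratio (throughput/GB): image-resizer 126.00, feed-ranker 91.00, rate-limiter 80.00.
Taking session-store + feed-ranker + rate-limiter + image-resizer: 17 GB used, 1672 in throughput.
Every other selection either busts 17 GB or breaks a pairing rule or fails to beat 1672.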